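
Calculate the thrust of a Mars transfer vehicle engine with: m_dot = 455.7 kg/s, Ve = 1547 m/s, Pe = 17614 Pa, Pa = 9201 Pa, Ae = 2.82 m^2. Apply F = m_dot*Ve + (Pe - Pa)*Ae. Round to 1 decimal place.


Step 1: Momentum thrust = m_dot * Ve = 455.7 * 1547 = 704967.9 N
Step 2: Pressure thrust = (Pe - Pa) * Ae = (17614 - 9201) * 2.82 = 23724.66 N
Step 3: Total thrust F = 704967.9 + 23724.66 = 728692.6 N

728692.6


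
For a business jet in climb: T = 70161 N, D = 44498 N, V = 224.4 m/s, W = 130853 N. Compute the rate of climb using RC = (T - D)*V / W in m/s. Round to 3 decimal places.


Step 1: Excess thrust = T - D = 70161 - 44498 = 25663 N
Step 2: Excess power = 25663 * 224.4 = 5758777.2 W
Step 3: RC = 5758777.2 / 130853 = 44.010 m/s

44.010


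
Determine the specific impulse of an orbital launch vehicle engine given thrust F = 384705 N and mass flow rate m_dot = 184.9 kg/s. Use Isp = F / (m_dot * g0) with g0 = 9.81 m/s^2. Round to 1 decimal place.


Step 1: m_dot * g0 = 184.9 * 9.81 = 1813.87
Step 2: Isp = 384705 / 1813.87 = 212.1 s

212.1


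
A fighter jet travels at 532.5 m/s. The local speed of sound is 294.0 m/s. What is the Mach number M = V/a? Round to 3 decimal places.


Step 1: M = V / a = 532.5 / 294.0
Step 2: M = 1.811

1.811


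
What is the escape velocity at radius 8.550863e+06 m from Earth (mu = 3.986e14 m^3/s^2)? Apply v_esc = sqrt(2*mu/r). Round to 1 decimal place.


Step 1: 2*mu/r = 2 * 3.986e14 / 8.550863e+06 = 93230355.8132
Step 2: v_esc = sqrt(93230355.8132) = 9655.6 m/s

9655.6


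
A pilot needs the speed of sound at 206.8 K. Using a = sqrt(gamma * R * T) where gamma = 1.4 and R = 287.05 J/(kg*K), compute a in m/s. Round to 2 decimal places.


Step 1: gamma * R * T = 1.4 * 287.05 * 206.8 = 83106.716
Step 2: a = sqrt(83106.716) = 288.28 m/s

288.28


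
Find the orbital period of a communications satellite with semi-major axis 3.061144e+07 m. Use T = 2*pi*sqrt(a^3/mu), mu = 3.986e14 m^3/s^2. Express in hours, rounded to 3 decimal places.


Step 1: a^3 / mu = 2.868476e+22 / 3.986e14 = 7.196378e+07
Step 2: sqrt(7.196378e+07) = 8483.147 s
Step 3: T = 2*pi * 8483.147 = 53301.18 s
Step 4: T in hours = 53301.18 / 3600 = 14.806 hours

14.806


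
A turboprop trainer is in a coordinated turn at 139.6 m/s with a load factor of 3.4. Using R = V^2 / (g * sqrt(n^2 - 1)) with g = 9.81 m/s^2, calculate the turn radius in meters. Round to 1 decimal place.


Step 1: V^2 = 139.6^2 = 19488.16
Step 2: n^2 - 1 = 3.4^2 - 1 = 10.56
Step 3: sqrt(10.56) = 3.249615
Step 4: R = 19488.16 / (9.81 * 3.249615) = 611.3 m

611.3


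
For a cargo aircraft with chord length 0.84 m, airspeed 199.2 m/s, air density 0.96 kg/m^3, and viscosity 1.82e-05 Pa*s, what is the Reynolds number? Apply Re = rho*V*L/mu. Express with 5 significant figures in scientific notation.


Step 1: Numerator = rho * V * L = 0.96 * 199.2 * 0.84 = 160.63488
Step 2: Re = 160.63488 / 1.82e-05
Step 3: Re = 8.8261e+06

8.8261e+06


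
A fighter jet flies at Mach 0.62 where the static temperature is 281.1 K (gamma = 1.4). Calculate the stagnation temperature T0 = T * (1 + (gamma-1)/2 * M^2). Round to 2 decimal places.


Step 1: (gamma-1)/2 = 0.2
Step 2: M^2 = 0.3844
Step 3: 1 + 0.2 * 0.3844 = 1.07688
Step 4: T0 = 281.1 * 1.07688 = 302.71 K

302.71


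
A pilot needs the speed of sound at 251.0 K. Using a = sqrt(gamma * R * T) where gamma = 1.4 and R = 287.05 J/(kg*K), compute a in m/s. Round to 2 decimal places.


Step 1: gamma * R * T = 1.4 * 287.05 * 251.0 = 100869.37
Step 2: a = sqrt(100869.37) = 317.60 m/s

317.60


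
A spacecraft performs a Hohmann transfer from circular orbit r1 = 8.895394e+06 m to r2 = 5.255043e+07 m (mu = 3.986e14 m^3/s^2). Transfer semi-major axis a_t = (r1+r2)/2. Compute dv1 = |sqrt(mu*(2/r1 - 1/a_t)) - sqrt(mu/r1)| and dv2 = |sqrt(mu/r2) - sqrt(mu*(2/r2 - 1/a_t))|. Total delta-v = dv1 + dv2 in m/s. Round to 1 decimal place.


Step 1: Transfer semi-major axis a_t = (8.895394e+06 + 5.255043e+07) / 2 = 3.072291e+07 m
Step 2: v1 (circular at r1) = sqrt(mu/r1) = 6694.01 m/s
Step 3: v_t1 = sqrt(mu*(2/r1 - 1/a_t)) = 8754.73 m/s
Step 4: dv1 = |8754.73 - 6694.01| = 2060.73 m/s
Step 5: v2 (circular at r2) = 2754.11 m/s, v_t2 = 1481.94 m/s
Step 6: dv2 = |2754.11 - 1481.94| = 1272.16 m/s
Step 7: Total delta-v = 2060.73 + 1272.16 = 3332.9 m/s

3332.9


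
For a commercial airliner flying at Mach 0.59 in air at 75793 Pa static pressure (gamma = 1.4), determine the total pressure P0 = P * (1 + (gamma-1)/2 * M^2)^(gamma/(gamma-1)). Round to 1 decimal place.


Step 1: (gamma-1)/2 * M^2 = 0.2 * 0.3481 = 0.06962
Step 2: 1 + 0.06962 = 1.06962
Step 3: Exponent gamma/(gamma-1) = 3.5
Step 4: P0 = 75793 * 1.06962^3.5 = 95925.1 Pa

95925.1


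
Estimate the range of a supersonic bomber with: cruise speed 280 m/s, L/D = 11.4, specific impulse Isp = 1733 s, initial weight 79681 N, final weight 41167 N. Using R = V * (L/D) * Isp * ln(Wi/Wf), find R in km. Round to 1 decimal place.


Step 1: Coefficient = V * (L/D) * Isp = 280 * 11.4 * 1733 = 5531736.0 m
Step 2: Wi/Wf = 79681 / 41167 = 1.935555
Step 3: ln(1.935555) = 0.660394
Step 4: R = 5531736.0 * 0.660394 = 3653126.4 m = 3653.1 km

3653.1


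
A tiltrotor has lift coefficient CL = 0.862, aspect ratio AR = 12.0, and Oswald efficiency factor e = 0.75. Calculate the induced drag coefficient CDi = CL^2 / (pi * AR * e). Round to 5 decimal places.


Step 1: CL^2 = 0.862^2 = 0.743044
Step 2: pi * AR * e = 3.14159 * 12.0 * 0.75 = 28.274334
Step 3: CDi = 0.743044 / 28.274334 = 0.02628

0.02628


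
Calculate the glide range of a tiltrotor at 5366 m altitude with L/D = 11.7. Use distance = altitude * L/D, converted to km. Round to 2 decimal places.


Step 1: Glide distance = altitude * L/D = 5366 * 11.7 = 62782.2 m
Step 2: Convert to km: 62782.2 / 1000 = 62.78 km

62.78


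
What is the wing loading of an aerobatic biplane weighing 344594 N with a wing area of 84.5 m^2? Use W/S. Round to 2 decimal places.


Step 1: Wing loading = W / S = 344594 / 84.5
Step 2: Wing loading = 4078.04 N/m^2

4078.04


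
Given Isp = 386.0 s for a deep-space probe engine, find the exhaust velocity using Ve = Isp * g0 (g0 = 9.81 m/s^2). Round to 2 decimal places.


Step 1: Ve = Isp * g0 = 386.0 * 9.81
Step 2: Ve = 3786.66 m/s

3786.66


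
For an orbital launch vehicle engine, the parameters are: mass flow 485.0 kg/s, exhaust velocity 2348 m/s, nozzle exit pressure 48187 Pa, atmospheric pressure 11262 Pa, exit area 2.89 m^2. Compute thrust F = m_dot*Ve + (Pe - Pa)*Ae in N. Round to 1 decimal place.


Step 1: Momentum thrust = m_dot * Ve = 485.0 * 2348 = 1138780.0 N
Step 2: Pressure thrust = (Pe - Pa) * Ae = (48187 - 11262) * 2.89 = 106713.25 N
Step 3: Total thrust F = 1138780.0 + 106713.25 = 1245493.3 N

1245493.3


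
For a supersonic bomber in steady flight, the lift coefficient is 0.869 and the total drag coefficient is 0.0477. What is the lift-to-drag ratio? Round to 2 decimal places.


Step 1: L/D = CL / CD = 0.869 / 0.0477
Step 2: L/D = 18.22

18.22


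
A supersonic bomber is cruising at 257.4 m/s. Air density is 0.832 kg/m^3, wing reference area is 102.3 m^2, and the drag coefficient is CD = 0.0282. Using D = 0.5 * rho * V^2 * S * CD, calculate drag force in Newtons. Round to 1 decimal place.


Step 1: Dynamic pressure q = 0.5 * 0.832 * 257.4^2 = 27561.9802 Pa
Step 2: Drag D = q * S * CD = 27561.9802 * 102.3 * 0.0282
Step 3: D = 79512.5 N

79512.5


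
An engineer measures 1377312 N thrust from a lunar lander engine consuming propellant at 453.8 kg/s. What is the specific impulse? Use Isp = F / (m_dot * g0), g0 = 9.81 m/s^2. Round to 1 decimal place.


Step 1: m_dot * g0 = 453.8 * 9.81 = 4451.78
Step 2: Isp = 1377312 / 4451.78 = 309.4 s

309.4


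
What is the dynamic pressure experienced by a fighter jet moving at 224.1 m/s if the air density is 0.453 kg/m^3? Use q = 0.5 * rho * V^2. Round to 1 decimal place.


Step 1: V^2 = 224.1^2 = 50220.81
Step 2: q = 0.5 * 0.453 * 50220.81
Step 3: q = 11375.0 Pa

11375.0


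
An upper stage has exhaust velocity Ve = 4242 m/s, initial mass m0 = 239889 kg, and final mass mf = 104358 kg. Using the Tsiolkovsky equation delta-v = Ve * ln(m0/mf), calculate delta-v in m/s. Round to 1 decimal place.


Step 1: Mass ratio m0/mf = 239889 / 104358 = 2.298712
Step 2: ln(2.298712) = 0.832349
Step 3: delta-v = 4242 * 0.832349 = 3530.8 m/s

3530.8


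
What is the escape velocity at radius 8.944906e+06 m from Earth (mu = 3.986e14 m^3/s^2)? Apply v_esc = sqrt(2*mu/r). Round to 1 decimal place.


Step 1: 2*mu/r = 2 * 3.986e14 / 8.944906e+06 = 89123351.3242
Step 2: v_esc = sqrt(89123351.3242) = 9440.5 m/s

9440.5


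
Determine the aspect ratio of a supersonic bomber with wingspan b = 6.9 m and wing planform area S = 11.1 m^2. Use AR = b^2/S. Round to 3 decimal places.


Step 1: b^2 = 6.9^2 = 47.61
Step 2: AR = 47.61 / 11.1 = 4.289

4.289


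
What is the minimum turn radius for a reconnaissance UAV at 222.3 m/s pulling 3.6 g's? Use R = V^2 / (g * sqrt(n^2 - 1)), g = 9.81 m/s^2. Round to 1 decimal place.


Step 1: V^2 = 222.3^2 = 49417.29
Step 2: n^2 - 1 = 3.6^2 - 1 = 11.96
Step 3: sqrt(11.96) = 3.458323
Step 4: R = 49417.29 / (9.81 * 3.458323) = 1456.6 m

1456.6


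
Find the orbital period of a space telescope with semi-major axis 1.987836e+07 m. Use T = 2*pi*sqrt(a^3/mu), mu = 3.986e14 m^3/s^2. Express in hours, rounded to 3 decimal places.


Step 1: a^3 / mu = 7.854918e+21 / 3.986e14 = 1.970627e+07
Step 2: sqrt(1.970627e+07) = 4439.1741 s
Step 3: T = 2*pi * 4439.1741 = 27892.15 s
Step 4: T in hours = 27892.15 / 3600 = 7.748 hours

7.748


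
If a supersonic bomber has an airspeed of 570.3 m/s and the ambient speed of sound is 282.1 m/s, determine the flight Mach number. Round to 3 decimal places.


Step 1: M = V / a = 570.3 / 282.1
Step 2: M = 2.022

2.022


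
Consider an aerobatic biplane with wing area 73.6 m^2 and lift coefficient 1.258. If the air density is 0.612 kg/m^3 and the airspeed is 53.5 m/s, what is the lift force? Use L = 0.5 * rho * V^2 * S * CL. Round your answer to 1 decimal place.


Step 1: Calculate dynamic pressure q = 0.5 * 0.612 * 53.5^2 = 0.5 * 0.612 * 2862.25 = 875.8485 Pa
Step 2: Multiply by wing area and lift coefficient: L = 875.8485 * 73.6 * 1.258
Step 3: L = 64462.4496 * 1.258 = 81093.8 N

81093.8


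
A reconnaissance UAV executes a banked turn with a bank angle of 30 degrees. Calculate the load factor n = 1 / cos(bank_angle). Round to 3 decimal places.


Step 1: Convert 30 degrees to radians = 0.523599
Step 2: cos(30 deg) = 0.866025
Step 3: n = 1 / 0.866025 = 1.155

1.155


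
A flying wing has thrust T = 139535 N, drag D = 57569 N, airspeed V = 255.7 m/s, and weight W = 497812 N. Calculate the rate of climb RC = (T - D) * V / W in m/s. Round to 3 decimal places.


Step 1: Excess thrust = T - D = 139535 - 57569 = 81966 N
Step 2: Excess power = 81966 * 255.7 = 20958706.2 W
Step 3: RC = 20958706.2 / 497812 = 42.102 m/s

42.102


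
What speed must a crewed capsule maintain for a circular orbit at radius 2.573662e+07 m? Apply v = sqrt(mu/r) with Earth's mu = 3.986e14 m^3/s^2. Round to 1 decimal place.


Step 1: mu / r = 3.986e14 / 2.573662e+07 = 15487659.2187
Step 2: v = sqrt(15487659.2187) = 3935.4 m/s

3935.4


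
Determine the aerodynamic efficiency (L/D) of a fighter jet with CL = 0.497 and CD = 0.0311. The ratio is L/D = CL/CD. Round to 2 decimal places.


Step 1: L/D = CL / CD = 0.497 / 0.0311
Step 2: L/D = 15.98

15.98


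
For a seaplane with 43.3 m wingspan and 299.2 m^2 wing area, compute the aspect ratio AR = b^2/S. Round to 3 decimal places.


Step 1: b^2 = 43.3^2 = 1874.89
Step 2: AR = 1874.89 / 299.2 = 6.266

6.266


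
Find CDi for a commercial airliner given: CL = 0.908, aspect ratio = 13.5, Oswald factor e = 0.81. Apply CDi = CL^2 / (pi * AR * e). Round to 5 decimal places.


Step 1: CL^2 = 0.908^2 = 0.824464
Step 2: pi * AR * e = 3.14159 * 13.5 * 0.81 = 34.353316
Step 3: CDi = 0.824464 / 34.353316 = 0.02400

0.02400


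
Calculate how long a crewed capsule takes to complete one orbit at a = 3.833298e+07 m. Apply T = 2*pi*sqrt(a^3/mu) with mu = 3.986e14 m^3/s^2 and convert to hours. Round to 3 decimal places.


Step 1: a^3 / mu = 5.632715e+22 / 3.986e14 = 1.413125e+08
Step 2: sqrt(1.413125e+08) = 11887.4917 s
Step 3: T = 2*pi * 11887.4917 = 74691.31 s
Step 4: T in hours = 74691.31 / 3600 = 20.748 hours

20.748


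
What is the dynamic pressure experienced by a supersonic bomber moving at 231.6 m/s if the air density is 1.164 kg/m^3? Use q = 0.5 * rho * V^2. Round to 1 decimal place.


Step 1: V^2 = 231.6^2 = 53638.56
Step 2: q = 0.5 * 1.164 * 53638.56
Step 3: q = 31217.6 Pa

31217.6


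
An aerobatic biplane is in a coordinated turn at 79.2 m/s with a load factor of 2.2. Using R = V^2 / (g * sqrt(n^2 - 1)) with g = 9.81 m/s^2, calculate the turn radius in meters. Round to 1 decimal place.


Step 1: V^2 = 79.2^2 = 6272.64
Step 2: n^2 - 1 = 2.2^2 - 1 = 3.84
Step 3: sqrt(3.84) = 1.959592
Step 4: R = 6272.64 / (9.81 * 1.959592) = 326.3 m

326.3


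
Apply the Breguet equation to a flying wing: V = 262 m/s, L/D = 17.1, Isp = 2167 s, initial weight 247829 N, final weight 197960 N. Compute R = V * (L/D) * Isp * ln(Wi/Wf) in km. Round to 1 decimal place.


Step 1: Coefficient = V * (L/D) * Isp = 262 * 17.1 * 2167 = 9708593.4 m
Step 2: Wi/Wf = 247829 / 197960 = 1.251915
Step 3: ln(1.251915) = 0.224674
Step 4: R = 9708593.4 * 0.224674 = 2181268.5 m = 2181.3 km

2181.3


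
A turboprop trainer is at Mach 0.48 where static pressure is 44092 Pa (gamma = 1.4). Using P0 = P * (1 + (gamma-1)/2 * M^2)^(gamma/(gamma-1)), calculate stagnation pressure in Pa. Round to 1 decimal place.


Step 1: (gamma-1)/2 * M^2 = 0.2 * 0.2304 = 0.04608
Step 2: 1 + 0.04608 = 1.04608
Step 3: Exponent gamma/(gamma-1) = 3.5
Step 4: P0 = 44092 * 1.04608^3.5 = 51622.3 Pa

51622.3


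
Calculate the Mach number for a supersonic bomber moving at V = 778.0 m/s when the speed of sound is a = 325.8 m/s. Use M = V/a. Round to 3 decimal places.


Step 1: M = V / a = 778.0 / 325.8
Step 2: M = 2.388

2.388


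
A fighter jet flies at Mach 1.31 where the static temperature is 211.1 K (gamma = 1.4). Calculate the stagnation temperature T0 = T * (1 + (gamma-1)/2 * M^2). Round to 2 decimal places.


Step 1: (gamma-1)/2 = 0.2
Step 2: M^2 = 1.7161
Step 3: 1 + 0.2 * 1.7161 = 1.34322
Step 4: T0 = 211.1 * 1.34322 = 283.55 K

283.55


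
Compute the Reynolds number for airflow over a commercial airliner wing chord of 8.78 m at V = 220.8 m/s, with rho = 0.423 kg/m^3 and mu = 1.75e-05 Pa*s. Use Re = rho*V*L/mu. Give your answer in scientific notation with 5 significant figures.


Step 1: Numerator = rho * V * L = 0.423 * 220.8 * 8.78 = 820.037952
Step 2: Re = 820.037952 / 1.75e-05
Step 3: Re = 4.6859e+07

4.6859e+07


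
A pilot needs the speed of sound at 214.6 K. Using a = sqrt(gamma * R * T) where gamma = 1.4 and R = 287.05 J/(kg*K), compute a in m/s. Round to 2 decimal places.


Step 1: gamma * R * T = 1.4 * 287.05 * 214.6 = 86241.302
Step 2: a = sqrt(86241.302) = 293.67 m/s

293.67


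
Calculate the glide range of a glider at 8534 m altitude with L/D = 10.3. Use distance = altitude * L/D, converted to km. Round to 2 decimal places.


Step 1: Glide distance = altitude * L/D = 8534 * 10.3 = 87900.2 m
Step 2: Convert to km: 87900.2 / 1000 = 87.90 km

87.90


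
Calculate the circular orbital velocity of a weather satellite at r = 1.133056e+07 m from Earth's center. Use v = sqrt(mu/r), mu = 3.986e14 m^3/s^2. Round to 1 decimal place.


Step 1: mu / r = 3.986e14 / 1.133056e+07 = 35179196.7917
Step 2: v = sqrt(35179196.7917) = 5931.2 m/s

5931.2


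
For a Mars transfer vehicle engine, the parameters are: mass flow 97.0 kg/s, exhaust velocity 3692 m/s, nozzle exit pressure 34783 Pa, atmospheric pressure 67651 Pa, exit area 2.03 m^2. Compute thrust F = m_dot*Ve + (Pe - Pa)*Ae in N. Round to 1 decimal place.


Step 1: Momentum thrust = m_dot * Ve = 97.0 * 3692 = 358124.0 N
Step 2: Pressure thrust = (Pe - Pa) * Ae = (34783 - 67651) * 2.03 = -66722.04 N
Step 3: Total thrust F = 358124.0 + -66722.04 = 291402.0 N

291402.0


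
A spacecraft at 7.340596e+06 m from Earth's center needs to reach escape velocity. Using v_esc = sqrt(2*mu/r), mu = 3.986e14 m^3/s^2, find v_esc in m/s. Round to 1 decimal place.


Step 1: 2*mu/r = 2 * 3.986e14 / 7.340596e+06 = 108601535.8971
Step 2: v_esc = sqrt(108601535.8971) = 10421.2 m/s

10421.2


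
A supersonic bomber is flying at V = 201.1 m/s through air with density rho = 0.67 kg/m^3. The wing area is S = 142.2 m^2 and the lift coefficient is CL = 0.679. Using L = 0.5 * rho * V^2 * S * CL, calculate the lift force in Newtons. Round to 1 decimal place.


Step 1: Calculate dynamic pressure q = 0.5 * 0.67 * 201.1^2 = 0.5 * 0.67 * 40441.21 = 13547.8054 Pa
Step 2: Multiply by wing area and lift coefficient: L = 13547.8054 * 142.2 * 0.679
Step 3: L = 1926497.9208 * 0.679 = 1308092.1 N

1308092.1


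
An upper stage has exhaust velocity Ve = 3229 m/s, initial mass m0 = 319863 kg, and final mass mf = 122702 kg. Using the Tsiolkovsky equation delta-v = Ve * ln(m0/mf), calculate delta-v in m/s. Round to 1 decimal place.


Step 1: Mass ratio m0/mf = 319863 / 122702 = 2.606828
Step 2: ln(2.606828) = 0.958134
Step 3: delta-v = 3229 * 0.958134 = 3093.8 m/s

3093.8


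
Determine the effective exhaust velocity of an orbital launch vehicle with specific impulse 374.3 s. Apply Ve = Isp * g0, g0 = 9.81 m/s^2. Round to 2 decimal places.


Step 1: Ve = Isp * g0 = 374.3 * 9.81
Step 2: Ve = 3671.88 m/s

3671.88


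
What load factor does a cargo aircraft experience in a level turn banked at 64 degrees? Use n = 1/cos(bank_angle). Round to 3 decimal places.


Step 1: Convert 64 degrees to radians = 1.117011
Step 2: cos(64 deg) = 0.438371
Step 3: n = 1 / 0.438371 = 2.281

2.281


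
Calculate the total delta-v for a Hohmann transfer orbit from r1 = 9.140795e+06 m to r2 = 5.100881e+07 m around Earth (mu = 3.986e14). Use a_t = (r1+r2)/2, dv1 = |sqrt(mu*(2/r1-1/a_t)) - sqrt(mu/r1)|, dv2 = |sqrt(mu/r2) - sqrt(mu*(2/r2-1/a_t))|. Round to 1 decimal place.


Step 1: Transfer semi-major axis a_t = (9.140795e+06 + 5.100881e+07) / 2 = 3.007480e+07 m
Step 2: v1 (circular at r1) = sqrt(mu/r1) = 6603.54 m/s
Step 3: v_t1 = sqrt(mu*(2/r1 - 1/a_t)) = 8599.99 m/s
Step 4: dv1 = |8599.99 - 6603.54| = 1996.45 m/s
Step 5: v2 (circular at r2) = 2795.41 m/s, v_t2 = 1541.12 m/s
Step 6: dv2 = |2795.41 - 1541.12| = 1254.29 m/s
Step 7: Total delta-v = 1996.45 + 1254.29 = 3250.7 m/s

3250.7


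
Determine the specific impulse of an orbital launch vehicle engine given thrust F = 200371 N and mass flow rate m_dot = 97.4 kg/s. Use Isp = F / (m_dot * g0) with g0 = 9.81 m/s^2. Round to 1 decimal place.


Step 1: m_dot * g0 = 97.4 * 9.81 = 955.49
Step 2: Isp = 200371 / 955.49 = 209.7 s

209.7


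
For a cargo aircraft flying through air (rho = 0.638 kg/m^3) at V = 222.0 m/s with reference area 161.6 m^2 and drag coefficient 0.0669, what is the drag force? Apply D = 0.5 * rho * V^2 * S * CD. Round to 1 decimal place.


Step 1: Dynamic pressure q = 0.5 * 0.638 * 222.0^2 = 15721.596 Pa
Step 2: Drag D = q * S * CD = 15721.596 * 161.6 * 0.0669
Step 3: D = 169966.8 N

169966.8


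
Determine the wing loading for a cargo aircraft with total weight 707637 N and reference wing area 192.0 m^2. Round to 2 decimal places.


Step 1: Wing loading = W / S = 707637 / 192.0
Step 2: Wing loading = 3685.61 N/m^2

3685.61


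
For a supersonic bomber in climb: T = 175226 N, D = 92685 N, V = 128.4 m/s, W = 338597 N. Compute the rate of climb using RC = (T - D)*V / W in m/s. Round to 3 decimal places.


Step 1: Excess thrust = T - D = 175226 - 92685 = 82541 N
Step 2: Excess power = 82541 * 128.4 = 10598264.4 W
Step 3: RC = 10598264.4 / 338597 = 31.301 m/s

31.301


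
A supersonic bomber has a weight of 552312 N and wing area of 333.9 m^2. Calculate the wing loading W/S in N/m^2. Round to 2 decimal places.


Step 1: Wing loading = W / S = 552312 / 333.9
Step 2: Wing loading = 1654.12 N/m^2

1654.12


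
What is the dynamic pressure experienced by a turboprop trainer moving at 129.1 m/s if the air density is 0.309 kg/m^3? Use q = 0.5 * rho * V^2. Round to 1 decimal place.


Step 1: V^2 = 129.1^2 = 16666.81
Step 2: q = 0.5 * 0.309 * 16666.81
Step 3: q = 2575.0 Pa

2575.0


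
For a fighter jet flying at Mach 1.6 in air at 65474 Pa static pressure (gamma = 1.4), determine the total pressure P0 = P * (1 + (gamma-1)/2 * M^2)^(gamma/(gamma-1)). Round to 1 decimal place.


Step 1: (gamma-1)/2 * M^2 = 0.2 * 2.56 = 0.512
Step 2: 1 + 0.512 = 1.512
Step 3: Exponent gamma/(gamma-1) = 3.5
Step 4: P0 = 65474 * 1.512^3.5 = 278291.6 Pa

278291.6


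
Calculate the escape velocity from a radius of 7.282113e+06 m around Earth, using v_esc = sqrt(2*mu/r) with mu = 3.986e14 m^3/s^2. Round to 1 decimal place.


Step 1: 2*mu/r = 2 * 3.986e14 / 7.282113e+06 = 109473720.059
Step 2: v_esc = sqrt(109473720.059) = 10463.0 m/s

10463.0


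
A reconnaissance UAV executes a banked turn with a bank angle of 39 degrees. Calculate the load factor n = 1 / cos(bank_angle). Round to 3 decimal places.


Step 1: Convert 39 degrees to radians = 0.680678
Step 2: cos(39 deg) = 0.777146
Step 3: n = 1 / 0.777146 = 1.287

1.287


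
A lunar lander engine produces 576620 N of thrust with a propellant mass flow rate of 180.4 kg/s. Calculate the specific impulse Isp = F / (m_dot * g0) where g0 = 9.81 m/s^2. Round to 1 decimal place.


Step 1: m_dot * g0 = 180.4 * 9.81 = 1769.72
Step 2: Isp = 576620 / 1769.72 = 325.8 s

325.8


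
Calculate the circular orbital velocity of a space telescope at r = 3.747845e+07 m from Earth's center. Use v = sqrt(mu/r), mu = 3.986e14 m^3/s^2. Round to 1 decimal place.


Step 1: mu / r = 3.986e14 / 3.747845e+07 = 10635445.1692
Step 2: v = sqrt(10635445.1692) = 3261.2 m/s

3261.2


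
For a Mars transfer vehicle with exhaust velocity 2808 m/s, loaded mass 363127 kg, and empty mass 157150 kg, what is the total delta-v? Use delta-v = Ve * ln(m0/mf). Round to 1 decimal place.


Step 1: Mass ratio m0/mf = 363127 / 157150 = 2.310703
Step 2: ln(2.310703) = 0.837552
Step 3: delta-v = 2808 * 0.837552 = 2351.8 m/s

2351.8


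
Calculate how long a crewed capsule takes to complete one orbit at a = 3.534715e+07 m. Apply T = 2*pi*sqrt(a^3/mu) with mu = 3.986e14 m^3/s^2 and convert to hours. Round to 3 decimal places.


Step 1: a^3 / mu = 4.416347e+22 / 3.986e14 = 1.107965e+08
Step 2: sqrt(1.107965e+08) = 10525.9901 s
Step 3: T = 2*pi * 10525.9901 = 66136.75 s
Step 4: T in hours = 66136.75 / 3600 = 18.371 hours

18.371


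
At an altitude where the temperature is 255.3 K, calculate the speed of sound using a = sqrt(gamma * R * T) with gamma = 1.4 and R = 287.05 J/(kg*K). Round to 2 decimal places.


Step 1: gamma * R * T = 1.4 * 287.05 * 255.3 = 102597.411
Step 2: a = sqrt(102597.411) = 320.31 m/s

320.31


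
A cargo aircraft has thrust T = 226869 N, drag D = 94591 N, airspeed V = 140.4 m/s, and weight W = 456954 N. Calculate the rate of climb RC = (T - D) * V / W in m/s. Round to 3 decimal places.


Step 1: Excess thrust = T - D = 226869 - 94591 = 132278 N
Step 2: Excess power = 132278 * 140.4 = 18571831.2 W
Step 3: RC = 18571831.2 / 456954 = 40.643 m/s

40.643


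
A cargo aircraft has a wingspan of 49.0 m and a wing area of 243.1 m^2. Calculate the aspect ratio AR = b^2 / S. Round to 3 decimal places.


Step 1: b^2 = 49.0^2 = 2401.0
Step 2: AR = 2401.0 / 243.1 = 9.877

9.877


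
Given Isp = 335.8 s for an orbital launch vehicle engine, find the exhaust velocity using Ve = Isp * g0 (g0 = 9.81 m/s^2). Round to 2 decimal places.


Step 1: Ve = Isp * g0 = 335.8 * 9.81
Step 2: Ve = 3294.20 m/s

3294.20


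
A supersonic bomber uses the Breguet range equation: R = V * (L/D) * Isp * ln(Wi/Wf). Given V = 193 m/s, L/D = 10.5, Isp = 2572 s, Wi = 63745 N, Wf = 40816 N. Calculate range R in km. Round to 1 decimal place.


Step 1: Coefficient = V * (L/D) * Isp = 193 * 10.5 * 2572 = 5212158.0 m
Step 2: Wi/Wf = 63745 / 40816 = 1.561765
Step 3: ln(1.561765) = 0.445817
Step 4: R = 5212158.0 * 0.445817 = 2323666.5 m = 2323.7 km

2323.7


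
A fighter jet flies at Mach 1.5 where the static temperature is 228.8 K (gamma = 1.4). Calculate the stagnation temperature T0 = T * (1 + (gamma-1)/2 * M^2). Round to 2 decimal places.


Step 1: (gamma-1)/2 = 0.2
Step 2: M^2 = 2.25
Step 3: 1 + 0.2 * 2.25 = 1.45
Step 4: T0 = 228.8 * 1.45 = 331.76 K

331.76


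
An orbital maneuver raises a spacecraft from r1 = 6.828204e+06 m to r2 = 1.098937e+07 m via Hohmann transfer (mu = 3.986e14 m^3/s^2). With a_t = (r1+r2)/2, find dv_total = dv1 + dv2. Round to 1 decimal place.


Step 1: Transfer semi-major axis a_t = (6.828204e+06 + 1.098937e+07) / 2 = 8.908787e+06 m
Step 2: v1 (circular at r1) = sqrt(mu/r1) = 7640.39 m/s
Step 3: v_t1 = sqrt(mu*(2/r1 - 1/a_t)) = 8485.79 m/s
Step 4: dv1 = |8485.79 - 7640.39| = 845.41 m/s
Step 5: v2 (circular at r2) = 6022.58 m/s, v_t2 = 5272.62 m/s
Step 6: dv2 = |6022.58 - 5272.62| = 749.96 m/s
Step 7: Total delta-v = 845.41 + 749.96 = 1595.4 m/s

1595.4


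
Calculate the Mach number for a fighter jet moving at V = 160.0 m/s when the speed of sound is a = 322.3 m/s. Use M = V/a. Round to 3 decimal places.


Step 1: M = V / a = 160.0 / 322.3
Step 2: M = 0.496

0.496


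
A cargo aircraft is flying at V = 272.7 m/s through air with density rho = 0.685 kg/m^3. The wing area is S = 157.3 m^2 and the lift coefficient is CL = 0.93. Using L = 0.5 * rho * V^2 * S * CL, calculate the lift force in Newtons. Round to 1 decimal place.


Step 1: Calculate dynamic pressure q = 0.5 * 0.685 * 272.7^2 = 0.5 * 0.685 * 74365.29 = 25470.1118 Pa
Step 2: Multiply by wing area and lift coefficient: L = 25470.1118 * 157.3 * 0.93
Step 3: L = 4006448.5901 * 0.93 = 3725997.2 N

3725997.2


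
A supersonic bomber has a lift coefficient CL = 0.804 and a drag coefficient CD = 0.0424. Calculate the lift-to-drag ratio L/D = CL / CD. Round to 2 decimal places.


Step 1: L/D = CL / CD = 0.804 / 0.0424
Step 2: L/D = 18.96

18.96


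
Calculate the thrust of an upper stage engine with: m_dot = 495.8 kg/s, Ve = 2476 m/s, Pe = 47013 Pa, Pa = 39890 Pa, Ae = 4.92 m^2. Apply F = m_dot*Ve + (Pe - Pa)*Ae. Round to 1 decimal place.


Step 1: Momentum thrust = m_dot * Ve = 495.8 * 2476 = 1227600.8 N
Step 2: Pressure thrust = (Pe - Pa) * Ae = (47013 - 39890) * 4.92 = 35045.16 N
Step 3: Total thrust F = 1227600.8 + 35045.16 = 1262646.0 N

1262646.0


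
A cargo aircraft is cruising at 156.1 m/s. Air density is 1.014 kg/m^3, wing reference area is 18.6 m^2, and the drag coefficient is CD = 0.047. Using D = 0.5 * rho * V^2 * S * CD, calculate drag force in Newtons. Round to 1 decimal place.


Step 1: Dynamic pressure q = 0.5 * 1.014 * 156.1^2 = 12354.1755 Pa
Step 2: Drag D = q * S * CD = 12354.1755 * 18.6 * 0.047
Step 3: D = 10800.0 N

10800.0


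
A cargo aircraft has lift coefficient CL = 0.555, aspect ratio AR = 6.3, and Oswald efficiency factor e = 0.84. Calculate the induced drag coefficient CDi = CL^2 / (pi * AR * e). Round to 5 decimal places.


Step 1: CL^2 = 0.555^2 = 0.308025
Step 2: pi * AR * e = 3.14159 * 6.3 * 0.84 = 16.625308
Step 3: CDi = 0.308025 / 16.625308 = 0.01853

0.01853


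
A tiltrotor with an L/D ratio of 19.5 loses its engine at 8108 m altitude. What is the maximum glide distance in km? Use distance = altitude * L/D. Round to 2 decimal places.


Step 1: Glide distance = altitude * L/D = 8108 * 19.5 = 158106.0 m
Step 2: Convert to km: 158106.0 / 1000 = 158.11 km

158.11


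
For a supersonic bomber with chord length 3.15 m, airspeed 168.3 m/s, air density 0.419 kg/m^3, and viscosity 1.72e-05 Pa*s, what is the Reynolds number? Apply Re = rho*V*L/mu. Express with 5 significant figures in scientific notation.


Step 1: Numerator = rho * V * L = 0.419 * 168.3 * 3.15 = 222.130755
Step 2: Re = 222.130755 / 1.72e-05
Step 3: Re = 1.2915e+07

1.2915e+07


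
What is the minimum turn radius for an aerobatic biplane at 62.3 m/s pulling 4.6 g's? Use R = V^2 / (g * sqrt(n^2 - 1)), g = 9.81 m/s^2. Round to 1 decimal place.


Step 1: V^2 = 62.3^2 = 3881.29
Step 2: n^2 - 1 = 4.6^2 - 1 = 20.16
Step 3: sqrt(20.16) = 4.489989
Step 4: R = 3881.29 / (9.81 * 4.489989) = 88.1 m

88.1


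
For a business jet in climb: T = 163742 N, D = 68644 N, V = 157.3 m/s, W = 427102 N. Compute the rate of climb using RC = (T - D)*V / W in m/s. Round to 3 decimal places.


Step 1: Excess thrust = T - D = 163742 - 68644 = 95098 N
Step 2: Excess power = 95098 * 157.3 = 14958915.4 W
Step 3: RC = 14958915.4 / 427102 = 35.024 m/s

35.024


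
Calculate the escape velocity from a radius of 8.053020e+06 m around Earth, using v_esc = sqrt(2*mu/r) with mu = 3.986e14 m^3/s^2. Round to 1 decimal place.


Step 1: 2*mu/r = 2 * 3.986e14 / 8.053020e+06 = 98993917.8097
Step 2: v_esc = sqrt(98993917.8097) = 9949.6 m/s

9949.6


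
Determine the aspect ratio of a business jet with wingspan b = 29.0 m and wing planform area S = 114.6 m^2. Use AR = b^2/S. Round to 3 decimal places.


Step 1: b^2 = 29.0^2 = 841.0
Step 2: AR = 841.0 / 114.6 = 7.339

7.339


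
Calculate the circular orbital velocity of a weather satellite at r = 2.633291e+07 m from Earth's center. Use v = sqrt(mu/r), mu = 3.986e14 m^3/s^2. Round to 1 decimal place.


Step 1: mu / r = 3.986e14 / 2.633291e+07 = 15136952.2016
Step 2: v = sqrt(15136952.2016) = 3890.6 m/s

3890.6


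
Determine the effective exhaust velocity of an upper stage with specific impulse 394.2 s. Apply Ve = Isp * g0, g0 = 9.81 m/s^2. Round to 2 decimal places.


Step 1: Ve = Isp * g0 = 394.2 * 9.81
Step 2: Ve = 3867.10 m/s

3867.10


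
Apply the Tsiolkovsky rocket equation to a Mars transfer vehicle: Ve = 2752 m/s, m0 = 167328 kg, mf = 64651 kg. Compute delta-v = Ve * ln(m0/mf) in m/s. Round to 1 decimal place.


Step 1: Mass ratio m0/mf = 167328 / 64651 = 2.588173
Step 2: ln(2.588173) = 0.950952
Step 3: delta-v = 2752 * 0.950952 = 2617.0 m/s

2617.0


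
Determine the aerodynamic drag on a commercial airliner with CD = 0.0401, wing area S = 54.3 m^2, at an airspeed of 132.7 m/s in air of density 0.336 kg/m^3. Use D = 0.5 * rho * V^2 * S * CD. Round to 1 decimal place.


Step 1: Dynamic pressure q = 0.5 * 0.336 * 132.7^2 = 2958.3607 Pa
Step 2: Drag D = q * S * CD = 2958.3607 * 54.3 * 0.0401
Step 3: D = 6441.6 N

6441.6


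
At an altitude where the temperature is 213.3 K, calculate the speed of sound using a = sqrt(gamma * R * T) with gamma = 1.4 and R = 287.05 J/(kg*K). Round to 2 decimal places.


Step 1: gamma * R * T = 1.4 * 287.05 * 213.3 = 85718.871
Step 2: a = sqrt(85718.871) = 292.78 m/s

292.78


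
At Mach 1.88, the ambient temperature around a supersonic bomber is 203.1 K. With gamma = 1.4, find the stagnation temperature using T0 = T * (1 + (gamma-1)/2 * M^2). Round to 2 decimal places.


Step 1: (gamma-1)/2 = 0.2
Step 2: M^2 = 3.5344
Step 3: 1 + 0.2 * 3.5344 = 1.70688
Step 4: T0 = 203.1 * 1.70688 = 346.67 K

346.67


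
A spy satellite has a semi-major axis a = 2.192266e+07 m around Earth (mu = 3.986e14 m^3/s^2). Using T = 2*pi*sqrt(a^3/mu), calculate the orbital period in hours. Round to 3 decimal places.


Step 1: a^3 / mu = 1.053610e+22 / 3.986e14 = 2.643276e+07
Step 2: sqrt(2.643276e+07) = 5141.2796 s
Step 3: T = 2*pi * 5141.2796 = 32303.61 s
Step 4: T in hours = 32303.61 / 3600 = 8.973 hours

8.973


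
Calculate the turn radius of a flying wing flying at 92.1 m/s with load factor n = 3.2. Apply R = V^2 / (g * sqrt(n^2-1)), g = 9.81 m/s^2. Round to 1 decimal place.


Step 1: V^2 = 92.1^2 = 8482.41
Step 2: n^2 - 1 = 3.2^2 - 1 = 9.24
Step 3: sqrt(9.24) = 3.039737
Step 4: R = 8482.41 / (9.81 * 3.039737) = 284.5 m

284.5


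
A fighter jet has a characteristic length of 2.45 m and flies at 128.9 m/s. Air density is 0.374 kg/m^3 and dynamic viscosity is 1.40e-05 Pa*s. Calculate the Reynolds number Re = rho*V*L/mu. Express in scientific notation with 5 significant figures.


Step 1: Numerator = rho * V * L = 0.374 * 128.9 * 2.45 = 118.11107
Step 2: Re = 118.11107 / 1.40e-05
Step 3: Re = 8.4365e+06

8.4365e+06


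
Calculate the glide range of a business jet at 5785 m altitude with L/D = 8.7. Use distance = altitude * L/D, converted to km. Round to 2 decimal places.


Step 1: Glide distance = altitude * L/D = 5785 * 8.7 = 50329.5 m
Step 2: Convert to km: 50329.5 / 1000 = 50.33 km

50.33


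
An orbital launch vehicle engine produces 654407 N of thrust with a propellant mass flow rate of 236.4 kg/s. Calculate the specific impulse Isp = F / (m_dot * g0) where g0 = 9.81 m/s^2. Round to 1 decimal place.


Step 1: m_dot * g0 = 236.4 * 9.81 = 2319.08
Step 2: Isp = 654407 / 2319.08 = 282.2 s

282.2


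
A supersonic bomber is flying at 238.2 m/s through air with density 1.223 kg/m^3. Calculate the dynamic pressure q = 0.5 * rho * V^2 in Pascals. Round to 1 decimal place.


Step 1: V^2 = 238.2^2 = 56739.24
Step 2: q = 0.5 * 1.223 * 56739.24
Step 3: q = 34696.0 Pa

34696.0


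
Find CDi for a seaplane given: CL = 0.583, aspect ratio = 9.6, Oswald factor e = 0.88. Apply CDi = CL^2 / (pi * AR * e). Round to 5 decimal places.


Step 1: CL^2 = 0.583^2 = 0.339889
Step 2: pi * AR * e = 3.14159 * 9.6 * 0.88 = 26.540175
Step 3: CDi = 0.339889 / 26.540175 = 0.01281

0.01281


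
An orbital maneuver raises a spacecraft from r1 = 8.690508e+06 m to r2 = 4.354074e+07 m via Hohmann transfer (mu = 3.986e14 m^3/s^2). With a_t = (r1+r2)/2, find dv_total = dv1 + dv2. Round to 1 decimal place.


Step 1: Transfer semi-major axis a_t = (8.690508e+06 + 4.354074e+07) / 2 = 2.611562e+07 m
Step 2: v1 (circular at r1) = sqrt(mu/r1) = 6772.45 m/s
Step 3: v_t1 = sqrt(mu*(2/r1 - 1/a_t)) = 8744.68 m/s
Step 4: dv1 = |8744.68 - 6772.45| = 1972.22 m/s
Step 5: v2 (circular at r2) = 3025.66 m/s, v_t2 = 1745.39 m/s
Step 6: dv2 = |3025.66 - 1745.39| = 1280.27 m/s
Step 7: Total delta-v = 1972.22 + 1280.27 = 3252.5 m/s

3252.5


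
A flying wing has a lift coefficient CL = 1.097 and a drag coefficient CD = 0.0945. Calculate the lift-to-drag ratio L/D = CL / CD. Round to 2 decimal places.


Step 1: L/D = CL / CD = 1.097 / 0.0945
Step 2: L/D = 11.61

11.61


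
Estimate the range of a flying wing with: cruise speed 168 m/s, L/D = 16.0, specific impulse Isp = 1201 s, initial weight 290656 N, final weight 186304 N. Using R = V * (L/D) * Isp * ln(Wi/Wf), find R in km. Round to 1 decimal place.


Step 1: Coefficient = V * (L/D) * Isp = 168 * 16.0 * 1201 = 3228288.0 m
Step 2: Wi/Wf = 290656 / 186304 = 1.560117
Step 3: ln(1.560117) = 0.444761
Step 4: R = 3228288.0 * 0.444761 = 1435815.6 m = 1435.8 km

1435.8


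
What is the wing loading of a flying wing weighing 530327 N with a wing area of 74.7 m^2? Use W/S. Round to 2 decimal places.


Step 1: Wing loading = W / S = 530327 / 74.7
Step 2: Wing loading = 7099.42 N/m^2

7099.42


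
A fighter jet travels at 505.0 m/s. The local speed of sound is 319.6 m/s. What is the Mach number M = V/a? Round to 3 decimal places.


Step 1: M = V / a = 505.0 / 319.6
Step 2: M = 1.580

1.580


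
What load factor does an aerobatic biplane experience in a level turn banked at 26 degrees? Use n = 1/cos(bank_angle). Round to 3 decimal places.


Step 1: Convert 26 degrees to radians = 0.453786
Step 2: cos(26 deg) = 0.898794
Step 3: n = 1 / 0.898794 = 1.113

1.113


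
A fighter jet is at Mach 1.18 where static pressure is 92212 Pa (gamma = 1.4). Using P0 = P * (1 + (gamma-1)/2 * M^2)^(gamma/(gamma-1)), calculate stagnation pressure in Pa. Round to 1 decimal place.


Step 1: (gamma-1)/2 * M^2 = 0.2 * 1.3924 = 0.27848
Step 2: 1 + 0.27848 = 1.27848
Step 3: Exponent gamma/(gamma-1) = 3.5
Step 4: P0 = 92212 * 1.27848^3.5 = 217879.4 Pa

217879.4


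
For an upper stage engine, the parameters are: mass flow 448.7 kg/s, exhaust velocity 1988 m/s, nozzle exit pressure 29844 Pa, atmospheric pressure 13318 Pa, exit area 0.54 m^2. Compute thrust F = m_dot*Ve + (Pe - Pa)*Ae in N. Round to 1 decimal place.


Step 1: Momentum thrust = m_dot * Ve = 448.7 * 1988 = 892015.6 N
Step 2: Pressure thrust = (Pe - Pa) * Ae = (29844 - 13318) * 0.54 = 8924.04 N
Step 3: Total thrust F = 892015.6 + 8924.04 = 900939.6 N

900939.6


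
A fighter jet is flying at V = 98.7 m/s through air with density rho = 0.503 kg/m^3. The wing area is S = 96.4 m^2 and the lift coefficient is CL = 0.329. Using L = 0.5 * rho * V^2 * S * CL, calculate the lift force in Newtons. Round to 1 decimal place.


Step 1: Calculate dynamic pressure q = 0.5 * 0.503 * 98.7^2 = 0.5 * 0.503 * 9741.69 = 2450.035 Pa
Step 2: Multiply by wing area and lift coefficient: L = 2450.035 * 96.4 * 0.329
Step 3: L = 236183.3774 * 0.329 = 77704.3 N

77704.3


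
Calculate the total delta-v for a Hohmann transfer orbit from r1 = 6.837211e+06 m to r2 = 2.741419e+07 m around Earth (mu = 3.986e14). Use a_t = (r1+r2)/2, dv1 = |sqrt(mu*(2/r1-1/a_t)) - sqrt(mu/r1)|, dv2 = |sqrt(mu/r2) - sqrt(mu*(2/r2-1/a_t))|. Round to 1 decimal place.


Step 1: Transfer semi-major axis a_t = (6.837211e+06 + 2.741419e+07) / 2 = 1.712570e+07 m
Step 2: v1 (circular at r1) = sqrt(mu/r1) = 7635.35 m/s
Step 3: v_t1 = sqrt(mu*(2/r1 - 1/a_t)) = 9660.35 m/s
Step 4: dv1 = |9660.35 - 7635.35| = 2024.99 m/s
Step 5: v2 (circular at r2) = 3813.12 m/s, v_t2 = 2409.33 m/s
Step 6: dv2 = |3813.12 - 2409.33| = 1403.79 m/s
Step 7: Total delta-v = 2024.99 + 1403.79 = 3428.8 m/s

3428.8


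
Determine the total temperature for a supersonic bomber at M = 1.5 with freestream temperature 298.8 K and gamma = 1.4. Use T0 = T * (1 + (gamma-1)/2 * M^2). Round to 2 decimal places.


Step 1: (gamma-1)/2 = 0.2
Step 2: M^2 = 2.25
Step 3: 1 + 0.2 * 2.25 = 1.45
Step 4: T0 = 298.8 * 1.45 = 433.26 K

433.26


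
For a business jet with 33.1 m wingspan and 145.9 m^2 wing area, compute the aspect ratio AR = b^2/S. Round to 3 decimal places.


Step 1: b^2 = 33.1^2 = 1095.61
Step 2: AR = 1095.61 / 145.9 = 7.509

7.509


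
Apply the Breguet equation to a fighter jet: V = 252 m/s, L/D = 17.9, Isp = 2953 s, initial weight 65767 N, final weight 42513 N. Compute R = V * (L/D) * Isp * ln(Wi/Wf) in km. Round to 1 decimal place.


Step 1: Coefficient = V * (L/D) * Isp = 252 * 17.9 * 2953 = 13320392.4 m
Step 2: Wi/Wf = 65767 / 42513 = 1.546986
Step 3: ln(1.546986) = 0.436308
Step 4: R = 13320392.4 * 0.436308 = 5811797.5 m = 5811.8 km

5811.8


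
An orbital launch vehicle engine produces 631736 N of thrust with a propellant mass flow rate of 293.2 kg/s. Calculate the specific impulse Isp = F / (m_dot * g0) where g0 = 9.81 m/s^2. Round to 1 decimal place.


Step 1: m_dot * g0 = 293.2 * 9.81 = 2876.29
Step 2: Isp = 631736 / 2876.29 = 219.6 s

219.6


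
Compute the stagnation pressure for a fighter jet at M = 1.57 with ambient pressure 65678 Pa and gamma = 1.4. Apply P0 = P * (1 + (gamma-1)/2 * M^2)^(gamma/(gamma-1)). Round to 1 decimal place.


Step 1: (gamma-1)/2 * M^2 = 0.2 * 2.4649 = 0.49298
Step 2: 1 + 0.49298 = 1.49298
Step 3: Exponent gamma/(gamma-1) = 3.5
Step 4: P0 = 65678 * 1.49298^3.5 = 267060.0 Pa

267060.0


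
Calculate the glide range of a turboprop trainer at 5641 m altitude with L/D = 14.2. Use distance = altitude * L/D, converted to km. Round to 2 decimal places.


Step 1: Glide distance = altitude * L/D = 5641 * 14.2 = 80102.2 m
Step 2: Convert to km: 80102.2 / 1000 = 80.10 km

80.10


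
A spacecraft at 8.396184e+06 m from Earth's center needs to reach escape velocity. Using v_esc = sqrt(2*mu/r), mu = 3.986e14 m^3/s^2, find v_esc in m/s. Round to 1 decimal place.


Step 1: 2*mu/r = 2 * 3.986e14 / 8.396184e+06 = 94947895.3772
Step 2: v_esc = sqrt(94947895.3772) = 9744.1 m/s

9744.1


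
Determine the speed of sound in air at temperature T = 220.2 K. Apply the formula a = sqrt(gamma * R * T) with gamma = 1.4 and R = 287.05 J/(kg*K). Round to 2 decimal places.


Step 1: gamma * R * T = 1.4 * 287.05 * 220.2 = 88491.774
Step 2: a = sqrt(88491.774) = 297.48 m/s

297.48
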